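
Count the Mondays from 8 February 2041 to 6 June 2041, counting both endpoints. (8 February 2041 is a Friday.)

8 February 2041 is a Friday; the first Monday on or after it is 11 February 2041 (3 days later).
From 11 February 2041 to 6 June 2041: 17 + 31 + 30 + 31 + 6 = 115 days (rest of February, March, April, May, June).
115 ÷ 7 = 16 full weeks with remainder 3, so 16 more Mondays after the first → 17.

17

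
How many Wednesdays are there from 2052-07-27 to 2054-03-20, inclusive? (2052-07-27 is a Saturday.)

2052-07-27 is a Saturday; the first Wednesday on or after it is 2052-07-31 (4 days later).
From 2052-07-31 to 2054-03-20: 153 + 365 + 79 = 597 days (rest of 2052, 2053, to 2054-03-20 in 2054).
597 ÷ 7 = 85 full weeks with remainder 2, so 85 more Wednesdays after the first → 86.

86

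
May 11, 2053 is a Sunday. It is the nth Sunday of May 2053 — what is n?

Day 11 falls in week ⌈11/7⌉ of the month.
Days 1–7 hold the 1st Sunday, 8–14 the 2nd, 15–21 the 3rd, 22–28 the 4th, 29–31 the 5th.
11 is in the range for the 2nd.

2nd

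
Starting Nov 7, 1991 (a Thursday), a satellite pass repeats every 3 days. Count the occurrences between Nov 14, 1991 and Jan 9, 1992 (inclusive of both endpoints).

Occurrences land 3·i days after Nov 7, 1991 for i = 0, 1, 2, …
Nov 14, 1991 is 7 days after the start; 7 ÷ 3 = 2 remainder 1; since the remainder is 1, round up to i = 3. First occurrence in the window: #4 on Nov 16, 1991 (3×3 = 9 days in).
Jan 9, 1992 is 63 days after the start; 63 ÷ 3 = 21 remainder 0. Last occurrence in the window: #22 on Jan 9, 1992.
Occurrences #4 through #22: 19 in total.

19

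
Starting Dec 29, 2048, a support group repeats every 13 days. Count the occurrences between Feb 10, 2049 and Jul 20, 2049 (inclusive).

Occurrences land 13·i days after Dec 29, 2048 for i = 0, 1, 2, …
Feb 10, 2049 is 43 days after the start; 43 ÷ 13 = 3 remainder 4; since the remainder is 4, round up to i = 4. First occurrence in the window: #5 on Feb 19, 2049 (4×13 = 52 days in).
Jul 20, 2049 is 203 days after the start; 203 ÷ 13 = 15 remainder 8. Last occurrence in the window: #16 on Jul 12, 2049.
Occurrences #5 through #16: 12 in total.

12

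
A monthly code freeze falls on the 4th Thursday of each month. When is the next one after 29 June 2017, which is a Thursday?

June 2017 starts on a Thursday; its first Thursday is the 1st, so the 4th Thursday is the 22nd — 22 June 2017.
That is not after 29 June 2017, so look at July 2017.
July 2017 starts on a Saturday; its first Thursday is the 6th, so the 4th Thursday is the 27th — 27 July 2017.

27 July 2017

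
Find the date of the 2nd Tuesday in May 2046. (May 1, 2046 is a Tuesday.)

May 8, 2046

May 2046 begins on a Tuesday, so the first Tuesday is May 1.
The 2nd Tuesday is 1 weeks later: 1 + 7 = 8.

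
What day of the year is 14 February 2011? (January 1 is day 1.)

45

Days in months before February: 31 = 31.
Plus 14 days into February → day 45.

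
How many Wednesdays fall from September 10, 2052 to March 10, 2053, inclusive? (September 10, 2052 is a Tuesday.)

26

September 10, 2052 is a Tuesday; the first Wednesday on or after it is September 11, 2052 (1 day later).
From September 11, 2052 to March 10, 2053: 19 + 31 + 30 + 31 + 31 + 28 + 10 = 180 days (rest of September, October, November, December, January, February, March).
180 ÷ 7 = 25 full weeks with remainder 5, so 25 more Wednesdays after the first → 26.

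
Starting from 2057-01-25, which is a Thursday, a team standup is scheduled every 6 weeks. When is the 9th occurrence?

The 9th occurrence is 8 intervals after the first: 8 × 42 = 336 days after 2057-01-25.
January has 31 days — 6 days to the end of January leaves 330.
February has 28 days (302 left).
March has 31 days (271 left).
April has 30 days (241 left).
May has 31 days (210 left).
June has 30 days (180 left).
July has 31 days (149 left).
August has 31 days (118 left).
September has 30 days (88 left).
October has 31 days (57 left).
November has 30 days (27 left).
27 days into December → 2057-12-27.

2057-12-27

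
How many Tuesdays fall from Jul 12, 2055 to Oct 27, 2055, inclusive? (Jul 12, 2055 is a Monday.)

16

Jul 12, 2055 is a Monday; the first Tuesday on or after it is Jul 13, 2055 (1 day later).
From Jul 13, 2055 to Oct 27, 2055: 18 + 31 + 30 + 27 = 106 days (rest of Jul, Aug, Sep, Oct).
106 ÷ 7 = 15 full weeks with remainder 1, so 15 more Tuesdays after the first → 16.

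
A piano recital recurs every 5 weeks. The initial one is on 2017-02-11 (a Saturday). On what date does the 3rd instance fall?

2017-04-22

The 3rd occurrence is 2 intervals after the first: 2 × 35 = 70 days after 2017-02-11.
February has 28 days — 17 days to the end of February leaves 53.
March has 31 days (22 left).
22 days into April → 2017-04-22.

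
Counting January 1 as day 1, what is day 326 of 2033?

November 22, 2033

January has 31 days (326 − 31 = 295 remain).
February has 28 days (295 − 28 = 267 remain).
March has 31 days (267 − 31 = 236 remain).
April has 30 days (236 − 30 = 206 remain).
May has 31 days (206 − 31 = 175 remain).
June has 30 days (175 − 30 = 145 remain).
July has 31 days (145 − 31 = 114 remain).
August has 31 days (114 − 31 = 83 remain).
September has 30 days (83 − 30 = 53 remain).
October has 31 days (53 − 31 = 22 remain).
22 into November → November 22.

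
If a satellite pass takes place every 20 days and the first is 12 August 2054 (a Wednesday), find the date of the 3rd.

21 September 2054

The 3rd occurrence is 2 intervals after the first: 2 × 20 = 40 days after 12 August 2054.
August has 31 days — 19 days to the end of August leaves 21.
21 days into September → 21 September 2054.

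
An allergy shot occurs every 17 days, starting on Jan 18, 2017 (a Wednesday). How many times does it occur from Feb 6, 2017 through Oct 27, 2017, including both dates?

15

Occurrences land 17·i days after Jan 18, 2017 for i = 0, 1, 2, …
Feb 6, 2017 is 19 days after the start; 19 ÷ 17 = 1 remainder 2; since the remainder is 2, round up to i = 2. First occurrence in the window: #3 on Feb 21, 2017 (2×17 = 34 days in).
Oct 27, 2017 is 282 days after the start; 282 ÷ 17 = 16 remainder 10. Last occurrence in the window: #17 on Oct 17, 2017.
Occurrences #3 through #17: 15 in total.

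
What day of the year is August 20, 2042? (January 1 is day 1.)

Days in months before August: 31 + 28 + 31 + 30 + 31 + 30 + 31 = 212.
Plus 20 days into August → day 232.

232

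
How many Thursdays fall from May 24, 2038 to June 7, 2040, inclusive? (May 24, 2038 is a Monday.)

May 24, 2038 is a Monday; the first Thursday on or after it is May 27, 2038 (3 days later).
From May 27, 2038 to June 7, 2040: 218 + 365 + 159 = 742 days (rest of 2038, 2039, to June 7, 2040 in 2040).
742 ÷ 7 = 106 full weeks with remainder 0, so 106 more Thursdays after the first → 107.

107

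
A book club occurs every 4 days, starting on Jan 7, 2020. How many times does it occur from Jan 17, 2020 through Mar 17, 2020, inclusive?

Occurrences land 4·i days after Jan 7, 2020 for i = 0, 1, 2, …
Jan 17, 2020 is 10 days after the start; 10 ÷ 4 = 2 remainder 2; since the remainder is 2, round up to i = 3. First occurrence in the window: #4 on Jan 19, 2020 (3×4 = 12 days in).
Mar 17, 2020 is 70 days after the start; 70 ÷ 4 = 17 remainder 2. Last occurrence in the window: #18 on Mar 15, 2020.
Occurrences #4 through #18: 15 in total.

15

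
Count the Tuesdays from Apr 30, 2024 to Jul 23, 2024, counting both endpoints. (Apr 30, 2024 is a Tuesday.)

Apr 30, 2024 is a Tuesday; the first Tuesday on or after it is Apr 30, 2024.
From Apr 30, 2024 to Jul 23, 2024: 0 + 31 + 30 + 23 = 84 days (rest of Apr, May, Jun, Jul).
84 ÷ 7 = 12 full weeks with remainder 0, so 12 more Tuesdays after the first → 13.

13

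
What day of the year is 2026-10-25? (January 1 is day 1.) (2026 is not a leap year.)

Days in months before October: 31 + 28 + 31 + 30 + 31 + 30 + 31 + 31 + 30 = 273.
Plus 25 days into October → day 298.

298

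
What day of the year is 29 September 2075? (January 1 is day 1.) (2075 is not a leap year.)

Days in months before September: 31 + 28 + 31 + 30 + 31 + 30 + 31 + 31 = 243.
Plus 29 days into September → day 272.

272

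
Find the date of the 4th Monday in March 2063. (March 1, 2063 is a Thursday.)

2063-03-26

March 2063 begins on a Thursday, so the first Monday is March 5 (4 days later).
The 4th Monday is 3 weeks later: 5 + 21 = 26.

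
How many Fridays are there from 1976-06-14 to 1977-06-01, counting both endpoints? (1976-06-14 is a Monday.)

50

1976-06-14 is a Monday; the first Friday on or after it is 1976-06-18 (4 days later).
From 1976-06-18 to 1977-06-01: 196 + 152 = 348 days (rest of 1976, to 1977-06-01 in 1977).
348 ÷ 7 = 49 full weeks with remainder 5, so 49 more Fridays after the first → 50.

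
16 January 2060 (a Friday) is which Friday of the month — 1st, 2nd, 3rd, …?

3rd

Day 16 falls in week ⌈16/7⌉ of the month.
Days 1–7 hold the 1st Friday, 8–14 the 2nd, 15–21 the 3rd, 22–28 the 4th, 29–31 the 5th.
16 is in the range for the 3rd.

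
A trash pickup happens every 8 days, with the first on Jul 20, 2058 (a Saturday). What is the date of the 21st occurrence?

The 21st occurrence is 20 intervals after the first: 20 × 8 = 160 days after Jul 20, 2058.
Jul has 31 days — 11 days to the end of Jul leaves 149.
Aug has 31 days (118 left).
Sep has 30 days (88 left).
Oct has 31 days (57 left).
Nov has 30 days (27 left).
27 days into Dec → Dec 27, 2058.

Dec 27, 2058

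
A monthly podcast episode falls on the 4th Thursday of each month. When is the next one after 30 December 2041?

23 January 2042

December 2041 starts on a Sunday; its first Thursday is the 5th, so the 4th Thursday is the 26th — 26 December 2041.
That is not after 30 December 2041, so look at January 2042.
January 2042 starts on a Wednesday; its first Thursday is the 2nd, so the 4th Thursday is the 23rd — 23 January 2042.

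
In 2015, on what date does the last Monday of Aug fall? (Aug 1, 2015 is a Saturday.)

Aug 2015 begins on a Saturday, so the first Monday is Aug 3 (2 days later).
Aug 2015 has 31 days. Adding weeks: 3, 10, 17, 24, 31 — the last one ≤ 31 is the 31st.

Aug 31, 2015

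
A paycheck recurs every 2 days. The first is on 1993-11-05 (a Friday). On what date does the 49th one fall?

The 49th occurrence is 48 intervals after the first: 48 × 2 = 96 days after 1993-11-05.
November has 30 days — 25 days to the end of November leaves 71.
December has 31 days (40 left).
January has 31 days (9 left).
9 days into February → 1994-02-09.

1994-02-09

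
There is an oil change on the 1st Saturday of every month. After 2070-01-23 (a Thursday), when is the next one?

2070-02-01

January 2070 starts on a Wednesday, so its 1st Saturday is 2070-01-04 (3 days in).
That is not after 2070-01-23, so look at February 2070.
February 2070 starts on a Saturday, so its 1st Saturday is 2070-02-01.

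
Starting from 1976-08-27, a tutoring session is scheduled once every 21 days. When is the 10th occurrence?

1977-03-04

The 10th occurrence is 9 intervals after the first: 9 × 21 = 189 days after 1976-08-27.
August has 31 days — 4 days to the end of August leaves 185.
September has 30 days (155 left).
October has 31 days (124 left).
November has 30 days (94 left).
December has 31 days (63 left).
January has 31 days (32 left).
February has 28 days (4 left).
4 days into March → 1977-03-04.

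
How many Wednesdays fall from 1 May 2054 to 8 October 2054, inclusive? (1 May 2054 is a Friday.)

23

1 May 2054 is a Friday; the first Wednesday on or after it is 6 May 2054 (5 days later).
From 6 May 2054 to 8 October 2054: 25 + 30 + 31 + 31 + 30 + 8 = 155 days (rest of May, June, July, August, September, October).
155 ÷ 7 = 22 full weeks with remainder 1, so 22 more Wednesdays after the first → 23.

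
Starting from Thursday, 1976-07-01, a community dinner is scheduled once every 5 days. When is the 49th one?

The 49th occurrence is 48 intervals after the first: 48 × 5 = 240 days after 1976-07-01.
July has 31 days — 30 days to the end of July leaves 210.
August has 31 days (179 left).
September has 30 days (149 left).
October has 31 days (118 left).
November has 30 days (88 left).
December has 31 days (57 left).
January has 31 days (26 left).
26 days into February → 1977-02-26.

1977-02-26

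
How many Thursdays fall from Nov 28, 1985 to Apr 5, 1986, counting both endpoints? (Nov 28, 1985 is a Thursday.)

19

Nov 28, 1985 is a Thursday; the first Thursday on or after it is Nov 28, 1985.
From Nov 28, 1985 to Apr 5, 1986: 2 + 31 + 31 + 28 + 31 + 5 = 128 days (rest of Nov, Dec, Jan, Feb, Mar, Apr).
128 ÷ 7 = 18 full weeks with remainder 2, so 18 more Thursdays after the first → 19.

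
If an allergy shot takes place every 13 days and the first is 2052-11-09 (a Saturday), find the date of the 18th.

2053-06-18

The 18th occurrence is 17 intervals after the first: 17 × 13 = 221 days after 2052-11-09.
November has 30 days — 21 days to the end of November leaves 200.
December has 31 days (169 left).
January has 31 days (138 left).
February has 28 days (110 left).
March has 31 days (79 left).
April has 30 days (49 left).
May has 31 days (18 left).
18 days into June → 2053-06-18.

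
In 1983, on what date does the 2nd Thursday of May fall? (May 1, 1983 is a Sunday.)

1983-05-12

May 1983 begins on a Sunday, so the first Thursday is May 5 (4 days later).
The 2nd Thursday is 1 weeks later: 5 + 7 = 12.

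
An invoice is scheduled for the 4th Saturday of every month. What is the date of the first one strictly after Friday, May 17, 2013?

May 2013 starts on a Wednesday; its first Saturday is the 4th, so the 4th Saturday is the 25th — May 25, 2013.
May 25, 2013 is after May 17, 2013, so that is the next one.

May 25, 2013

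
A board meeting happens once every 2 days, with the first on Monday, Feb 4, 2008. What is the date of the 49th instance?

May 10, 2008

The 49th occurrence is 48 intervals after the first: 48 × 2 = 96 days after Feb 4, 2008.
Feb has 29 days — 25 days to the end of Feb leaves 71.
Mar has 31 days (40 left).
Apr has 30 days (10 left).
10 days into May → May 10, 2008.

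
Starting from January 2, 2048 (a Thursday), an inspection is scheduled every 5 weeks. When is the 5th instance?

The 5th occurrence is 4 intervals after the first: 4 × 35 = 140 days after January 2, 2048.
January has 31 days — 29 days to the end of January leaves 111.
February has 29 days (82 left).
March has 31 days (51 left).
April has 30 days (21 left).
21 days into May → May 21, 2048.

May 21, 2048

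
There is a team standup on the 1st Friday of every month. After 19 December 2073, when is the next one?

5 January 2074

December 2073 starts on a Friday, so its 1st Friday is 1 December 2073.
That is not after 19 December 2073, so look at January 2074.
January 2074 starts on a Monday, so its 1st Friday is 5 January 2074 (4 days in).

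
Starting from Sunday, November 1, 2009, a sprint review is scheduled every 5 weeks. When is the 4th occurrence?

The 4th occurrence is 3 intervals after the first: 3 × 35 = 105 days after November 1, 2009.
November has 30 days — 29 days to the end of November leaves 76.
December has 31 days (45 left).
January has 31 days (14 left).
14 days into February → February 14, 2010.

February 14, 2010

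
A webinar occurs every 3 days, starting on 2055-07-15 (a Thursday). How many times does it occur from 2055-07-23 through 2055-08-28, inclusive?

Occurrences land 3·i days after 2055-07-15 for i = 0, 1, 2, …
2055-07-23 is 8 days after the start; 8 ÷ 3 = 2 remainder 2; since the remainder is 2, round up to i = 3. First occurrence in the window: #4 on 2055-07-24 (3×3 = 9 days in).
2055-08-28 is 44 days after the start; 44 ÷ 3 = 14 remainder 2. Last occurrence in the window: #15 on 2055-08-26.
Occurrences #4 through #15: 12 in total.

12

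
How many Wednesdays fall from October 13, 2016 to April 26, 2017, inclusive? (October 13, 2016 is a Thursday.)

28

October 13, 2016 is a Thursday; the first Wednesday on or after it is October 19, 2016 (6 days later).
From October 19, 2016 to April 26, 2017: 12 + 30 + 31 + 31 + 28 + 31 + 26 = 189 days (rest of October, November, December, January, February, March, April).
189 ÷ 7 = 27 full weeks with remainder 0, so 27 more Wednesdays after the first → 28.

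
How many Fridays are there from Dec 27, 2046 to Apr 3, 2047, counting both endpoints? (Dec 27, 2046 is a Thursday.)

14

Dec 27, 2046 is a Thursday; the first Friday on or after it is Dec 28, 2046 (1 day later).
From Dec 28, 2046 to Apr 3, 2047: 3 + 31 + 28 + 31 + 3 = 96 days (rest of Dec, Jan, Feb, Mar, Apr).
96 ÷ 7 = 13 full weeks with remainder 5, so 13 more Fridays after the first → 14.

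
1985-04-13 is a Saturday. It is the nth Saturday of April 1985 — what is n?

2nd

Day 13 falls in week ⌈13/7⌉ of the month.
Days 1–7 hold the 1st Saturday, 8–14 the 2nd, 15–21 the 3rd, 22–28 the 4th, 29–31 the 5th.
13 is in the range for the 2nd.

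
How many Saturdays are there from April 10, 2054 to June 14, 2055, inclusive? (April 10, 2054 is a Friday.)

April 10, 2054 is a Friday; the first Saturday on or after it is April 11, 2054 (1 day later).
From April 11, 2054 to June 14, 2055: 264 + 165 = 429 days (rest of 2054, to June 14, 2055 in 2055).
429 ÷ 7 = 61 full weeks with remainder 2, so 61 more Saturdays after the first → 62.

62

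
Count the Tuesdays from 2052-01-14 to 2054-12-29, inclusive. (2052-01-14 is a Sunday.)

2052-01-14 is a Sunday; the first Tuesday on or after it is 2052-01-16 (2 days later).
From 2052-01-16 to 2054-12-29: 350 + 365 + 363 = 1078 days (rest of 2052, 2053, to 2054-12-29 in 2054).
1078 ÷ 7 = 154 full weeks with remainder 0, so 154 more Tuesdays after the first → 155.

155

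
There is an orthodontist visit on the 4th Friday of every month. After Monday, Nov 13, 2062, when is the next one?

Nov 2062 starts on a Wednesday; its first Friday is the 3rd, so the 4th Friday is the 24th — Nov 24, 2062.
Nov 24, 2062 is after Nov 13, 2062, so that is the next one.

Nov 24, 2062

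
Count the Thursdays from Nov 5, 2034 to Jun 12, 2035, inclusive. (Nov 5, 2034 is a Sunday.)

31

Nov 5, 2034 is a Sunday; the first Thursday on or after it is Nov 9, 2034 (4 days later).
From Nov 9, 2034 to Jun 12, 2035: 21 + 31 + 31 + 28 + 31 + 30 + 31 + 12 = 215 days (rest of Nov, Dec, Jan, Feb, Mar, Apr, May, Jun).
215 ÷ 7 = 30 full weeks with remainder 5, so 30 more Thursdays after the first → 31.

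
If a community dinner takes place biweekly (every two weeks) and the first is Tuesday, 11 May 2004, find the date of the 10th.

The 10th occurrence is 9 intervals after the first: 9 × 14 = 126 days after 11 May 2004.
May has 31 days — 20 days to the end of May leaves 106.
June has 30 days (76 left).
July has 31 days (45 left).
August has 31 days (14 left).
14 days into September → 14 September 2004.

14 September 2004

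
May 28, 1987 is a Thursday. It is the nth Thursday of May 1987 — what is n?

Day 28 falls in week ⌈28/7⌉ of the month.
Days 1–7 hold the 1st Thursday, 8–14 the 2nd, 15–21 the 3rd, 22–28 the 4th, 29–31 the 5th.
28 is in the range for the 4th.

4th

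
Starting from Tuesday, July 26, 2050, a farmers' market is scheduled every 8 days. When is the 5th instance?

The 5th occurrence is 4 intervals after the first: 4 × 8 = 32 days after July 26, 2050.
July has 31 days — 5 days to the end of July leaves 27.
27 days into August → August 27, 2050.

August 27, 2050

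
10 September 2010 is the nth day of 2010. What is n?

253

Days in months before September: 31 + 28 + 31 + 30 + 31 + 30 + 31 + 31 = 243.
Plus 10 days into September → day 253.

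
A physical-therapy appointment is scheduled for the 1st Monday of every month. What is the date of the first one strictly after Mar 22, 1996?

Apr 1, 1996

Mar 1996 starts on a Friday, so its 1st Monday is Mar 4, 1996 (3 days in).
That is not after Mar 22, 1996, so look at Apr 1996.
Apr 1996 starts on a Monday, so its 1st Monday is Apr 1, 1996.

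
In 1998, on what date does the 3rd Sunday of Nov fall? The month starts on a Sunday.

Nov 15, 1998

Nov 1998 begins on a Sunday, so the first Sunday is Nov 1.
The 3rd Sunday is 2 weeks later: 1 + 14 = 15.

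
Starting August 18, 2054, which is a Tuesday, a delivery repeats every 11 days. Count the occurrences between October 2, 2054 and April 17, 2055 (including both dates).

Occurrences land 11·i days after August 18, 2054 for i = 0, 1, 2, …
October 2, 2054 is 45 days after the start; 45 ÷ 11 = 4 remainder 1; since the remainder is 1, round up to i = 5. First occurrence in the window: #6 on October 12, 2054 (5×11 = 55 days in).
April 17, 2055 is 242 days after the start; 242 ÷ 11 = 22 remainder 0. Last occurrence in the window: #23 on April 17, 2055.
Occurrences #6 through #23: 18 in total.

18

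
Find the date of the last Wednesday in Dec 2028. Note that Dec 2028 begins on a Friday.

Dec 27, 2028

Dec 2028 begins on a Friday, so the first Wednesday is Dec 6 (5 days later).
Dec 2028 has 31 days. Adding weeks: 6, 13, 20, 27 — the last one ≤ 31 is the 27th.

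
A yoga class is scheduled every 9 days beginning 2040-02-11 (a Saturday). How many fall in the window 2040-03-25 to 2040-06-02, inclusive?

8

Occurrences land 9·i days after 2040-02-11 for i = 0, 1, 2, …
2040-03-25 is 43 days after the start; 43 ÷ 9 = 4 remainder 7; since the remainder is 7, round up to i = 5. First occurrence in the window: #6 on 2040-03-27 (5×9 = 45 days in).
2040-06-02 is 112 days after the start; 112 ÷ 9 = 12 remainder 4. Last occurrence in the window: #13 on 2040-05-29.
Occurrences #6 through #13: 8 in total.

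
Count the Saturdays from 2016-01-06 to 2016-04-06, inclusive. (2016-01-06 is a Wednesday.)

13

2016-01-06 is a Wednesday; the first Saturday on or after it is 2016-01-09 (3 days later).
From 2016-01-09 to 2016-04-06: 22 + 29 + 31 + 6 = 88 days (rest of January, February, March, April).
88 ÷ 7 = 12 full weeks with remainder 4, so 12 more Saturdays after the first → 13.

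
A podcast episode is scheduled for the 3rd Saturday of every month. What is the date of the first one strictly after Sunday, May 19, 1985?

May 1985 starts on a Wednesday; its first Saturday is the 4th, so the 3rd Saturday is the 18th — May 18, 1985.
That is not after May 19, 1985, so look at Jun 1985.
Jun 1985 starts on a Saturday; its first Saturday is the 1st, so the 3rd Saturday is the 15th — Jun 15, 1985.

Jun 15, 1985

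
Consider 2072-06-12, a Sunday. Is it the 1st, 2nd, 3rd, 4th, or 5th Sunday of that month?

Day 12 falls in week ⌈12/7⌉ of the month.
Days 1–7 hold the 1st Sunday, 8–14 the 2nd, 15–21 the 3rd, 22–28 the 4th, 29–31 the 5th.
12 is in the range for the 2nd.

2nd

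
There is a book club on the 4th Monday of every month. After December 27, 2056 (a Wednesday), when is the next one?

January 22, 2057

December 2056 starts on a Friday; its first Monday is the 4th, so the 4th Monday is the 25th — December 25, 2056.
That is not after December 27, 2056, so look at January 2057.
January 2057 starts on a Monday; its first Monday is the 1st, so the 4th Monday is the 22nd — January 22, 2057.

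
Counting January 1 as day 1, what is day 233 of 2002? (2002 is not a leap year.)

January has 31 days (233 − 31 = 202 remain).
February has 28 days (202 − 28 = 174 remain).
March has 31 days (174 − 31 = 143 remain).
April has 30 days (143 − 30 = 113 remain).
May has 31 days (113 − 31 = 82 remain).
June has 30 days (82 − 30 = 52 remain).
July has 31 days (52 − 31 = 21 remain).
21 into August → August 21.

August 21, 2002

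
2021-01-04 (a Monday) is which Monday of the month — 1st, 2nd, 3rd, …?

Day 4 falls in week ⌈4/7⌉ of the month.
Days 1–7 hold the 1st Monday, 8–14 the 2nd, 15–21 the 3rd, 22–28 the 4th, 29–31 the 5th.
4 is in the range for the 1st.

1st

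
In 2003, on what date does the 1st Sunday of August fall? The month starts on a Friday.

2003-08-03

August 2003 begins on a Friday, so the first Sunday is August 3 (2 days later).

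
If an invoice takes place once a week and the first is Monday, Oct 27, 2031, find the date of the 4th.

The 4th occurrence is 3 intervals after the first: 3 × 7 = 21 days after Oct 27, 2031.
Oct has 31 days — 4 days to the end of Oct leaves 17.
17 days into Nov → Nov 17, 2031.

Nov 17, 2031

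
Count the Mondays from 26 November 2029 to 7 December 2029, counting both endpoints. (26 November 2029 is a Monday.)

2

26 November 2029 is a Monday; the first Monday on or after it is 26 November 2029.
From 26 November 2029 to 7 December 2029: 4 + 7 = 11 days (rest of November, December).
11 ÷ 7 = 1 full weeks with remainder 4, so 1 more Mondays after the first → 2.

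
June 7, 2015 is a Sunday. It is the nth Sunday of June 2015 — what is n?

1st

Day 7 falls in week ⌈7/7⌉ of the month.
Days 1–7 hold the 1st Sunday, 8–14 the 2nd, 15–21 the 3rd, 22–28 the 4th, 29–31 the 5th.
7 is in the range for the 1st.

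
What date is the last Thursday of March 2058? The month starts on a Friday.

March 2058 begins on a Friday, so the first Thursday is March 7 (6 days later).
March 2058 has 31 days. Adding weeks: 7, 14, 21, 28 — the last one ≤ 31 is the 28th.

2058-03-28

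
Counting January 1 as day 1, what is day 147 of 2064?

May 26, 2064

January has 31 days (147 − 31 = 116 remain).
February has 29 days (116 − 29 = 87 remain).
March has 31 days (87 − 31 = 56 remain).
April has 30 days (56 − 30 = 26 remain).
26 into May → May 26.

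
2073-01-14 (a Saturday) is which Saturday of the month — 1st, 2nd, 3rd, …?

Day 14 falls in week ⌈14/7⌉ of the month.
Days 1–7 hold the 1st Saturday, 8–14 the 2nd, 15–21 the 3rd, 22–28 the 4th, 29–31 the 5th.
14 is in the range for the 2nd.

2nd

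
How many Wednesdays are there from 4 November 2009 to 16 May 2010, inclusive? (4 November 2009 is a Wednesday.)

4 November 2009 is a Wednesday; the first Wednesday on or after it is 4 November 2009.
From 4 November 2009 to 16 May 2010: 26 + 31 + 31 + 28 + 31 + 30 + 16 = 193 days (rest of November, December, January, February, March, April, May).
193 ÷ 7 = 27 full weeks with remainder 4, so 27 more Wednesdays after the first → 28.

28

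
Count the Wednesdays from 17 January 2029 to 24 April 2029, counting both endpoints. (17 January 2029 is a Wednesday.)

17 January 2029 is a Wednesday; the first Wednesday on or after it is 17 January 2029.
From 17 January 2029 to 24 April 2029: 14 + 28 + 31 + 24 = 97 days (rest of January, February, March, April).
97 ÷ 7 = 13 full weeks with remainder 6, so 13 more Wednesdays after the first → 14.

14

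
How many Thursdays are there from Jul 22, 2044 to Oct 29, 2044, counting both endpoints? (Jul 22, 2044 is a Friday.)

14

Jul 22, 2044 is a Friday; the first Thursday on or after it is Jul 28, 2044 (6 days later).
From Jul 28, 2044 to Oct 29, 2044: 3 + 31 + 30 + 29 = 93 days (rest of Jul, Aug, Sep, Oct).
93 ÷ 7 = 13 full weeks with remainder 2, so 13 more Thursdays after the first → 14.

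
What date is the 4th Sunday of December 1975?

December 28, 1975

The first Sunday of December 1975 is December 7.
The 4th Sunday is 3 weeks later: 7 + 21 = 28.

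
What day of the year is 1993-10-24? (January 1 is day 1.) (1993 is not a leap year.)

297

Days in months before October: 31 + 28 + 31 + 30 + 31 + 30 + 31 + 31 + 30 = 273.
Plus 24 days into October → day 297.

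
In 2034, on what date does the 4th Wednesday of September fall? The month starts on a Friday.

September 2034 begins on a Friday, so the first Wednesday is September 6 (5 days later).
The 4th Wednesday is 3 weeks later: 6 + 21 = 27.

2034-09-27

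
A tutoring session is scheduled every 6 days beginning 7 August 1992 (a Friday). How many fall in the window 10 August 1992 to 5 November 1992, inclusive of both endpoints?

Occurrences land 6·i days after 7 August 1992 for i = 0, 1, 2, …
10 August 1992 is 3 days after the start; 3 ÷ 6 = 0 remainder 3; since the remainder is 3, round up to i = 1. First occurrence in the window: #2 on 13 August 1992 (1×6 = 6 days in).
5 November 1992 is 90 days after the start; 90 ÷ 6 = 15 remainder 0. Last occurrence in the window: #16 on 5 November 1992.
Occurrences #2 through #16: 15 in total.

15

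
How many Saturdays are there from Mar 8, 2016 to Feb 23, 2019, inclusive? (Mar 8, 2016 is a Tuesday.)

155

Mar 8, 2016 is a Tuesday; the first Saturday on or after it is Mar 12, 2016 (4 days later).
From Mar 12, 2016 to Feb 23, 2019: 294 + 365 + 365 + 54 = 1078 days (rest of 2016, 2017, 2018, to Feb 23, 2019 in 2019).
1078 ÷ 7 = 154 full weeks with remainder 0, so 154 more Saturdays after the first → 155.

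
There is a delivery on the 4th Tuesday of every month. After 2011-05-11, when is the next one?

May 2011 starts on a Sunday; its first Tuesday is the 3rd, so the 4th Tuesday is the 24th — 2011-05-24.
2011-05-24 is after 2011-05-11, so that is the next one.

2011-05-24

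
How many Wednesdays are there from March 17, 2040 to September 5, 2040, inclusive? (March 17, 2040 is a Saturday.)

25

March 17, 2040 is a Saturday; the first Wednesday on or after it is March 21, 2040 (4 days later).
From March 21, 2040 to September 5, 2040: 10 + 30 + 31 + 30 + 31 + 31 + 5 = 168 days (rest of March, April, May, June, July, August, September).
168 ÷ 7 = 24 full weeks with remainder 0, so 24 more Wednesdays after the first → 25.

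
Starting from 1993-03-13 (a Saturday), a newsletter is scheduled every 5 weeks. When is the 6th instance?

1993-09-04

The 6th occurrence is 5 intervals after the first: 5 × 35 = 175 days after 1993-03-13.
March has 31 days — 18 days to the end of March leaves 157.
April has 30 days (127 left).
May has 31 days (96 left).
June has 30 days (66 left).
July has 31 days (35 left).
August has 31 days (4 left).
4 days into September → 1993-09-04.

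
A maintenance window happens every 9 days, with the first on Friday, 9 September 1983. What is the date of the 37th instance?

The 37th occurrence is 36 intervals after the first: 36 × 9 = 324 days after 9 September 1983.
September has 30 days — 21 days to the end of September leaves 303.
October has 31 days (272 left).
November has 30 days (242 left).
December has 31 days (211 left).
January has 31 days (180 left).
February has 29 days (151 left).
March has 31 days (120 left).
April has 30 days (90 left).
May has 31 days (59 left).
June has 30 days (29 left).
29 days into July → 29 July 1984.

29 July 1984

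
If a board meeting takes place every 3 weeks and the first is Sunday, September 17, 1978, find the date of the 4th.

November 19, 1978

The 4th occurrence is 3 intervals after the first: 3 × 21 = 63 days after September 17, 1978.
September has 30 days — 13 days to the end of September leaves 50.
October has 31 days (19 left).
19 days into November → November 19, 1978.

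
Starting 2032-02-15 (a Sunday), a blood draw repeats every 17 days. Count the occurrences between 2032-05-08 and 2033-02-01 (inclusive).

16

Occurrences land 17·i days after 2032-02-15 for i = 0, 1, 2, …
2032-05-08 is 83 days after the start; 83 ÷ 17 = 4 remainder 15; since the remainder is 15, round up to i = 5. First occurrence in the window: #6 on 2032-05-10 (5×17 = 85 days in).
2033-02-01 is 352 days after the start; 352 ÷ 17 = 20 remainder 12. Last occurrence in the window: #21 on 2033-01-20.
Occurrences #6 through #21: 16 in total.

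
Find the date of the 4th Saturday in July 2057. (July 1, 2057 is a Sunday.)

July 28, 2057

July 2057 begins on a Sunday, so the first Saturday is July 7 (6 days later).
The 4th Saturday is 3 weeks later: 7 + 21 = 28.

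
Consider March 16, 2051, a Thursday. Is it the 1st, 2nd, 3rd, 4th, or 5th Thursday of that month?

Day 16 falls in week ⌈16/7⌉ of the month.
Days 1–7 hold the 1st Thursday, 8–14 the 2nd, 15–21 the 3rd, 22–28 the 4th, 29–31 the 5th.
16 is in the range for the 3rd.

3rd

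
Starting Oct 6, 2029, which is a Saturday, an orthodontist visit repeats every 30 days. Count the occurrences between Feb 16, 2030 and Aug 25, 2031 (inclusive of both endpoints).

Occurrences land 30·i days after Oct 6, 2029 for i = 0, 1, 2, …
Feb 16, 2030 is 133 days after the start; 133 ÷ 30 = 4 remainder 13; since the remainder is 13, round up to i = 5. First occurrence in the window: #6 on Mar 5, 2030 (5×30 = 150 days in).
Aug 25, 2031 is 688 days after the start; 688 ÷ 30 = 22 remainder 28. Last occurrence in the window: #23 on Jul 28, 2031.
Occurrences #6 through #23: 18 in total.

18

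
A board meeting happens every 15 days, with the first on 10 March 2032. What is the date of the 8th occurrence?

The 8th occurrence is 7 intervals after the first: 7 × 15 = 105 days after 10 March 2032.
March has 31 days — 21 days to the end of March leaves 84.
April has 30 days (54 left).
May has 31 days (23 left).
23 days into June → 23 June 2032.

23 June 2032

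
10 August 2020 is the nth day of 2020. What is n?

223

Days in months before August: 31 + 29 + 31 + 30 + 31 + 30 + 31 = 213.
Plus 10 days into August → day 223.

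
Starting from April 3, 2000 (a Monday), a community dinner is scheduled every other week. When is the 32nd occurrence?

The 32nd occurrence is 31 intervals after the first: 31 × 14 = 434 days after April 3, 2000.
April has 30 days — 27 days to the end of April leaves 407.
From end of April to end of 2000 is 245 days (162 left).
January has 31 days (131 left).
February has 28 days (103 left).
March has 31 days (72 left).
April has 30 days (42 left).
May has 31 days (11 left).
11 days into June → June 11, 2001.

June 11, 2001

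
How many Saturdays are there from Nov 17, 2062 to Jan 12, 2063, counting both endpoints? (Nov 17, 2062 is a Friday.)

Nov 17, 2062 is a Friday; the first Saturday on or after it is Nov 18, 2062 (1 day later).
From Nov 18, 2062 to Jan 12, 2063: 12 + 31 + 12 = 55 days (rest of Nov, Dec, Jan).
55 ÷ 7 = 7 full weeks with remainder 6, so 7 more Saturdays after the first → 8.

8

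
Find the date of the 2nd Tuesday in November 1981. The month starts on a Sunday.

November 1981 begins on a Sunday, so the first Tuesday is November 3 (2 days later).
The 2nd Tuesday is 1 weeks later: 3 + 7 = 10.

November 10, 1981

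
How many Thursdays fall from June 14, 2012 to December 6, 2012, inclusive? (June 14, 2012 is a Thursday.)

26

June 14, 2012 is a Thursday; the first Thursday on or after it is June 14, 2012.
From June 14, 2012 to December 6, 2012: 16 + 31 + 31 + 30 + 31 + 30 + 6 = 175 days (rest of June, July, August, September, October, November, December).
175 ÷ 7 = 25 full weeks with remainder 0, so 25 more Thursdays after the first → 26.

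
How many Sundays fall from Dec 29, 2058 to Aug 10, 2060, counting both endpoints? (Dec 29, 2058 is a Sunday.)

85

Dec 29, 2058 is a Sunday; the first Sunday on or after it is Dec 29, 2058.
From Dec 29, 2058 to Aug 10, 2060: 2 + 365 + 223 = 590 days (rest of 2058, 2059, to Aug 10, 2060 in 2060).
590 ÷ 7 = 84 full weeks with remainder 2, so 84 more Sundays after the first → 85.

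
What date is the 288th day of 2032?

14 October 2032

January has 31 days (288 − 31 = 257 remain).
February has 29 days (257 − 29 = 228 remain).
March has 31 days (228 − 31 = 197 remain).
April has 30 days (197 − 30 = 167 remain).
May has 31 days (167 − 31 = 136 remain).
June has 30 days (136 − 30 = 106 remain).
July has 31 days (106 − 31 = 75 remain).
August has 31 days (75 − 31 = 44 remain).
September has 30 days (44 − 30 = 14 remain).
14 into October → October 14.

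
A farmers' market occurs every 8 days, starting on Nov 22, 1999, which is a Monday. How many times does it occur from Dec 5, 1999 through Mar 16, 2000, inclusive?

Occurrences land 8·i days after Nov 22, 1999 for i = 0, 1, 2, …
Dec 5, 1999 is 13 days after the start; 13 ÷ 8 = 1 remainder 5; since the remainder is 5, round up to i = 2. First occurrence in the window: #3 on Dec 8, 1999 (2×8 = 16 days in).
Mar 16, 2000 is 115 days after the start; 115 ÷ 8 = 14 remainder 3. Last occurrence in the window: #15 on Mar 13, 2000.
Occurrences #3 through #15: 13 in total.

13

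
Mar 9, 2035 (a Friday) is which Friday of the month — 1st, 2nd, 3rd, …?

Day 9 falls in week ⌈9/7⌉ of the month.
Days 1–7 hold the 1st Friday, 8–14 the 2nd, 15–21 the 3rd, 22–28 the 4th, 29–31 the 5th.
9 is in the range for the 2nd.

2nd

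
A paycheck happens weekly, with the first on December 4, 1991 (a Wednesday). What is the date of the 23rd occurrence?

May 6, 1992

The 23rd occurrence is 22 intervals after the first: 22 × 7 = 154 days after December 4, 1991.
December has 31 days — 27 days to the end of December leaves 127.
January has 31 days (96 left).
February has 29 days (67 left).
March has 31 days (36 left).
April has 30 days (6 left).
6 days into May → May 6, 1992.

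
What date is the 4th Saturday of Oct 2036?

Oct 2036 begins on a Wednesday, so the first Saturday is Oct 4 (3 days later).
The 4th Saturday is 3 weeks later: 4 + 21 = 25.

Oct 25, 2036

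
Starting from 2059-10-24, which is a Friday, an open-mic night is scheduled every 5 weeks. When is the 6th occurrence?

2060-04-16

The 6th occurrence is 5 intervals after the first: 5 × 35 = 175 days after 2059-10-24.
October has 31 days — 7 days to the end of October leaves 168.
November has 30 days (138 left).
December has 31 days (107 left).
January has 31 days (76 left).
February has 29 days (47 left).
March has 31 days (16 left).
16 days into April → 2060-04-16.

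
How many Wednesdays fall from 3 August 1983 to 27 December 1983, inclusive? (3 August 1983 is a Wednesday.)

3 August 1983 is a Wednesday; the first Wednesday on or after it is 3 August 1983.
From 3 August 1983 to 27 December 1983: 28 + 30 + 31 + 30 + 27 = 146 days (rest of August, September, October, November, December).
146 ÷ 7 = 20 full weeks with remainder 6, so 20 more Wednesdays after the first → 21.

21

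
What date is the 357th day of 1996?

December 22, 1996

January has 31 days (357 − 31 = 326 remain).
February has 29 days (326 − 29 = 297 remain).
March has 31 days (297 − 31 = 266 remain).
April has 30 days (266 − 30 = 236 remain).
May has 31 days (236 − 31 = 205 remain).
June has 30 days (205 − 30 = 175 remain).
July has 31 days (175 − 31 = 144 remain).
August has 31 days (144 − 31 = 113 remain).
September has 30 days (113 − 30 = 83 remain).
October has 31 days (83 − 31 = 52 remain).
November has 30 days (52 − 30 = 22 remain).
22 into December → December 22.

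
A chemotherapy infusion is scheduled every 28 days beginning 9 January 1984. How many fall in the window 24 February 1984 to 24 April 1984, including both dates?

Occurrences land 28·i days after 9 January 1984 for i = 0, 1, 2, …
24 February 1984 is 46 days after the start; 46 ÷ 28 = 1 remainder 18; since the remainder is 18, round up to i = 2. First occurrence in the window: #3 on 5 March 1984 (2×28 = 56 days in).
24 April 1984 is 106 days after the start; 106 ÷ 28 = 3 remainder 22. Last occurrence in the window: #4 on 2 April 1984.
Occurrences #3 through #4: 2 in total.

2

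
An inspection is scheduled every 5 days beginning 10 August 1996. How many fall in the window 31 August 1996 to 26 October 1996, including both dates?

Occurrences land 5·i days after 10 August 1996 for i = 0, 1, 2, …
31 August 1996 is 21 days after the start; 21 ÷ 5 = 4 remainder 1; since the remainder is 1, round up to i = 5. First occurrence in the window: #6 on 4 September 1996 (5×5 = 25 days in).
26 October 1996 is 77 days after the start; 77 ÷ 5 = 15 remainder 2. Last occurrence in the window: #16 on 24 October 1996.
Occurrences #6 through #16: 11 in total.

11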